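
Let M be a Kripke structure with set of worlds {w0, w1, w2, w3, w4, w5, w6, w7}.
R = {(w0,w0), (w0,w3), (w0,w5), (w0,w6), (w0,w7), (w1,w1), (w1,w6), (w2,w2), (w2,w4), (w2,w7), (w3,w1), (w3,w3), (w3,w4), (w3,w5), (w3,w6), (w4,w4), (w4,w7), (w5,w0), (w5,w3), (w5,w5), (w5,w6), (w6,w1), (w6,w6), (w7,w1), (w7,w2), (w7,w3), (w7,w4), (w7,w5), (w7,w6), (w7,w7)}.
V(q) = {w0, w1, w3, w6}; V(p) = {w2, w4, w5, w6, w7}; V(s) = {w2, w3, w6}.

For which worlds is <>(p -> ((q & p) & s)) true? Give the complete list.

w0, w1, w3, w5, w6, w7

Recall that <>ψ holds at a world iff ψ holds at some accessible world.
Let φ = <>(p -> ((q & p) & s)). Evaluate φ at each world:
  w0 (successors {w0, w3, w5, w6, w7}): φ is true.
  w1 (successors {w1, w6}): φ is true.
  w2 (successors {w2, w4, w7}): φ is false.
  w3 (successors {w1, w3, w4, w5, w6}): φ is true.
  w4 (successors {w4, w7}): φ is false.
  w5 (successors {w0, w3, w5, w6}): φ is true.
  w6 (successors {w1, w6}): φ is true.
  w7 (successors {w1, w2, w3, w4, w5, w6, w7}): φ is true.
For instance, at w3:
  At w3: <>(p -> ((q & p) & s)) requires p -> ((q & p) & s) at some successor in {w1, w3, w4, w5, w6}.
    p -> ((q & p) & s) holds at w1, so <>(p -> ((q & p) & s)) is true at w3.
Satisfying worlds: {w0, w1, w3, w5, w6, w7}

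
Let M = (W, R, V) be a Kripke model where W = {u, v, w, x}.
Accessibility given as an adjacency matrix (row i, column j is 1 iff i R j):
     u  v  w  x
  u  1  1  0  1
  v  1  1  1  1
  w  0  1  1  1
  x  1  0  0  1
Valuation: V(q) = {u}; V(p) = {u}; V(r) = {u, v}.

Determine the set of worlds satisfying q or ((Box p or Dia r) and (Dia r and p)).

Recall that Box ψ holds at a world iff ψ holds at every accessible world, and Dia ψ holds iff ψ holds at some accessible world.
Let φ = q or ((Box p or Dia r) and (Dia r and p)). Evaluate φ at each world:
  u (successors {u, v, x}): φ is true.
  v (successors {u, v, w, x}): φ is false.
  w (successors {v, w, x}): φ is false.
  x (successors {u, x}): φ is false.
For instance, at x:
  At x: q is false, (Box p or Dia r) and (Dia r and p) is false, so q or ((Box p or Dia r) and (Dia r and p)) is false.
    At x: Box p or Dia r is true, Dia r and p is false, so (Box p or Dia r) and (Dia r and p) is false.
      At x: Box p is false, Dia r is true, so Box p or Dia r is true.
      At x: Dia r is true, p is false, so Dia r and p is false.
Satisfying worlds: {u}

u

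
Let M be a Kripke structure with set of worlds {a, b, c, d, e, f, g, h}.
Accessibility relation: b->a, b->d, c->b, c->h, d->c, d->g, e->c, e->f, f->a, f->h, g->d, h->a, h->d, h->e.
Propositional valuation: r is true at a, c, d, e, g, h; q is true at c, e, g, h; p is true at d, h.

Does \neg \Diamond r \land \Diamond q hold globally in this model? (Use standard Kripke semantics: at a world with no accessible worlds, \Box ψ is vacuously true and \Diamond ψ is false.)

No

Recall that \Diamond ψ holds at a world iff ψ holds at some accessible world.
Let φ = \neg \Diamond r \land \Diamond q. Evaluate φ at each world:
  a (successors ∅): φ is false.
  b (successors {a, d}): φ is false.
  c (successors {b, h}): φ is false.
  d (successors {c, g}): φ is false.
  e (successors {c, f}): φ is false.
  f (successors {a, h}): φ is false.
  g (successors {d}): φ is false.
  h (successors {a, d, e}): φ is false.
Detail at a (counterexample):
  At a: \neg \Diamond r is true, \Diamond q is false, so \neg \Diamond r \land \Diamond q is false.
    At a: \Diamond r is false, so \neg \Diamond r is true.
      At a: no accessible worlds, so \Diamond r is false.
    At a: no accessible worlds, so \Diamond q is false.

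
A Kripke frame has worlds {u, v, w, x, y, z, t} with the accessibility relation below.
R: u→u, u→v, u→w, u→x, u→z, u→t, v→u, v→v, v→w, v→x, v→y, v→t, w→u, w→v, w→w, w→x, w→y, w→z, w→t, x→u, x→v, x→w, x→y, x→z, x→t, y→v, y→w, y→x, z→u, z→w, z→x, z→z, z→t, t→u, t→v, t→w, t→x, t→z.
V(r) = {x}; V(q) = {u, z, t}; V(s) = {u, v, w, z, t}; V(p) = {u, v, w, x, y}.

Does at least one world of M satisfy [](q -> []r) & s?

Let φ = [](q -> []r) & s. Evaluate φ at each world:
  u (successors {u, v, w, x, z, t}): φ is false.
  v (successors {u, v, w, x, y, t}): φ is false.
  w (successors {u, v, w, x, y, z, t}): φ is false.
  x (successors {u, v, w, y, z, t}): φ is false.
  y (successors {v, w, x}): φ is false.
  z (successors {u, w, x, z, t}): φ is false.
  t (successors {u, v, w, x, z}): φ is false.
For instance, at x:
  At x: [](q -> []r) is false, s is false, so [](q -> []r) & s is false.
    At x: [](q -> []r) requires q -> []r at every successor {u, v, w, y, z, t}.
      q -> []r fails at u, so [](q -> []r) is false at x.

No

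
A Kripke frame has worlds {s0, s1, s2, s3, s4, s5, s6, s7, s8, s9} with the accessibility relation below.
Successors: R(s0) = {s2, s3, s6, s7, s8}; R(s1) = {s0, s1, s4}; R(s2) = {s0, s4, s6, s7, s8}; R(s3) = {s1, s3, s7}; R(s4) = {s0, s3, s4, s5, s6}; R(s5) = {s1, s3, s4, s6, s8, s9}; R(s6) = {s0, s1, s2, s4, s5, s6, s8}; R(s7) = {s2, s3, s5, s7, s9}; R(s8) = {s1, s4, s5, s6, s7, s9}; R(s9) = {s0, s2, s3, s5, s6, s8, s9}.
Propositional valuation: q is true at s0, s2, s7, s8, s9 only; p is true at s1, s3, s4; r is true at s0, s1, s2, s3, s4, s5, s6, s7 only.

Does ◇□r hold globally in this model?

Let φ = ◇□r. Evaluate φ at each world:
  s0 (successors {s2, s3, s6, s7, s8}): φ is true.
  s1 (successors {s0, s1, s4}): φ is true.
  s2 (successors {s0, s4, s6, s7, s8}): φ is true.
  s3 (successors {s1, s3, s7}): φ is true.
  s4 (successors {s0, s3, s4, s5, s6}): φ is true.
  s5 (successors {s1, s3, s4, s6, s8, s9}): φ is true.
  s6 (successors {s0, s1, s2, s4, s5, s6, s8}): φ is true.
  s7 (successors {s2, s3, s5, s7, s9}): φ is true.
  s8 (successors {s1, s4, s5, s6, s7, s9}): φ is true.
  s9 (successors {s0, s2, s3, s5, s6, s8, s9}): φ is true.
For instance, at s3:
  At s3: ◇□r requires □r at some successor in {s1, s3, s7}.
    □r holds at s1, so ◇□r is true at s3.
      At s1: □r requires r at every successor {s0, s1, s4}.
        At s0: r is true.
        At s1: r is true.
        At s4: r is true.
      So □r is true at s1.

Yes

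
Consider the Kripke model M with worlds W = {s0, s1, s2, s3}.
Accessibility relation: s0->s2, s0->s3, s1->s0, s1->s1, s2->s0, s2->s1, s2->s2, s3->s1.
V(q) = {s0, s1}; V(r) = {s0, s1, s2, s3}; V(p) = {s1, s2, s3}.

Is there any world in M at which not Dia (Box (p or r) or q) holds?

Let φ = not Dia (Box (p or r) or q). Evaluate φ at each world:
  s0 (successors {s2, s3}): φ is false.
  s1 (successors {s0, s1}): φ is false.
  s2 (successors {s0, s1, s2}): φ is false.
  s3 (successors {s1}): φ is false.
For instance, at s1:
  At s1: Dia (Box (p or r) or q) is true, so not Dia (Box (p or r) or q) is false.
    At s1: Dia (Box (p or r) or q) requires Box (p or r) or q at some successor in {s0, s1}.
      Box (p or r) or q holds at s0, so Dia (Box (p or r) or q) is true at s1.

No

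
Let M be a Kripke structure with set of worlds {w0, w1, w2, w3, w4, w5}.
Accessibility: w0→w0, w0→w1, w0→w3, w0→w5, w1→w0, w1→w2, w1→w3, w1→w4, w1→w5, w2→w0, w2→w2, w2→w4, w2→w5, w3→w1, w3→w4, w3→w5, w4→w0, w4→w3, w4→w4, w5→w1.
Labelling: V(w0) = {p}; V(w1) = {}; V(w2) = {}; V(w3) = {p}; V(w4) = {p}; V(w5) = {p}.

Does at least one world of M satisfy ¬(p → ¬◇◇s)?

No

Let φ = ¬(p → ¬◇◇s). Evaluate φ at each world:
  w0 (successors {w0, w1, w3, w5}): φ is false.
  w1 (successors {w0, w2, w3, w4, w5}): φ is false.
  w2 (successors {w0, w2, w4, w5}): φ is false.
  w3 (successors {w1, w4, w5}): φ is false.
  w4 (successors {w0, w3, w4}): φ is false.
  w5 (successors {w1}): φ is false.
For instance, at w0:
  At w0: p → ¬◇◇s is true, so ¬(p → ¬◇◇s) is false.
    At w0: p is true, ¬◇◇s is true, so p → ¬◇◇s is true.
      At w0: ◇◇s is false, so ¬◇◇s is true.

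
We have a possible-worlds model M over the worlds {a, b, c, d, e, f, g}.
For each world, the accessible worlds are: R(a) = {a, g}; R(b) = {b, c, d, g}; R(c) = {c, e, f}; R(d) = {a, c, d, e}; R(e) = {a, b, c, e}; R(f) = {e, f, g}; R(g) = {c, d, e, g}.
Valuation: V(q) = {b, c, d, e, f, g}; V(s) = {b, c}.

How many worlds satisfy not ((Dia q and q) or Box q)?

1

Let φ = not ((Dia q and q) or Box q). Evaluate φ at each world:
  a (successors {a, g}): φ is true.
  b (successors {b, c, d, g}): φ is false.
  c (successors {c, e, f}): φ is false.
  d (successors {a, c, d, e}): φ is false.
  e (successors {a, b, c, e}): φ is false.
  f (successors {e, f, g}): φ is false.
  g (successors {c, d, e, g}): φ is false.
For instance, at g:
  At g: (Dia q and q) or Box q is true, so not ((Dia q and q) or Box q) is false.
    At g: Dia q and q is true, Box q is true, so (Dia q and q) or Box q is true.
      At g: Dia q is true, q is true, so Dia q and q is true.
      At g: Box q requires q at every successor {c, d, e, g}.
        At c: q is true.
        At d: q is true.
        At e: q is true.
        At g: q is true.
      So Box q is true at g.
Satisfying worlds: {a}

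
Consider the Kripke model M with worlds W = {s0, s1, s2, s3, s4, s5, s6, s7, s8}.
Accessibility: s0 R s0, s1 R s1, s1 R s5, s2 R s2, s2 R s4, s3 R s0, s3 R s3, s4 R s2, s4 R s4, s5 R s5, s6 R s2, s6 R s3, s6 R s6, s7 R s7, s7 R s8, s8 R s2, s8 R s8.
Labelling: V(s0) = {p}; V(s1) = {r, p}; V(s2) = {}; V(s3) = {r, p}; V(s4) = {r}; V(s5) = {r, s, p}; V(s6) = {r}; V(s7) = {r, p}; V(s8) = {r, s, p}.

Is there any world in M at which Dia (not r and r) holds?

No

Let φ = Dia (not r and r). Evaluate φ at each world:
  s0 (successors {s0}): φ is false.
  s1 (successors {s1, s5}): φ is false.
  s2 (successors {s2, s4}): φ is false.
  s3 (successors {s0, s3}): φ is false.
  s4 (successors {s2, s4}): φ is false.
  s5 (successors {s5}): φ is false.
  s6 (successors {s2, s3, s6}): φ is false.
  s7 (successors {s7, s8}): φ is false.
  s8 (successors {s2, s8}): φ is false.
For instance, at s8:
  At s8: Dia (not r and r) requires not r and r at some successor in {s2, s8}.
    At s2: not r and r is false.
    At s8: not r and r is false.
  So Dia (not r and r) is false at s8.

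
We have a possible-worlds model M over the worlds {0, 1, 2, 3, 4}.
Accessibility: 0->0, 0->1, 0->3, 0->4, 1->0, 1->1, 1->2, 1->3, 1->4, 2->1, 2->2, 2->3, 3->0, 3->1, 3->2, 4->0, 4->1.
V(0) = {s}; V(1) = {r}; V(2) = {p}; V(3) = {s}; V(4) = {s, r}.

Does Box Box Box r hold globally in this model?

Recall that Box ψ holds at a world iff ψ holds at every accessible world, and Dia ψ holds iff ψ holds at some accessible world.
Let φ = Box Box Box r. Evaluate φ at each world:
  0 (successors {0, 1, 3, 4}): φ is false.
  1 (successors {0, 1, 2, 3, 4}): φ is false.
  2 (successors {1, 2, 3}): φ is false.
  3 (successors {0, 1, 2}): φ is false.
  4 (successors {0, 1}): φ is false.
Detail at 0 (counterexample):
  At 0: Box Box Box r requires Box Box r at every successor {0, 1, 3, 4}.
    Box Box r fails at 0, so Box Box Box r is false at 0.
      At 0: Box Box r requires Box r at every successor {0, 1, 3, 4}.
        Box r fails at 0, so Box Box r is false at 0.

No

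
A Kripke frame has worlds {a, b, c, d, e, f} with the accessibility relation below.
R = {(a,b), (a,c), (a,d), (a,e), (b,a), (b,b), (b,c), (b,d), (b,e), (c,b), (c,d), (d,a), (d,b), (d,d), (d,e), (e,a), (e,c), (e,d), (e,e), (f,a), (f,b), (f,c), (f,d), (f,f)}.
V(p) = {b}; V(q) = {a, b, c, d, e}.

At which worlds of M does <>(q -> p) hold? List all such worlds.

a, b, c, d, f

Let φ = <>(q -> p). Evaluate φ at each world:
  a (successors {b, c, d, e}): φ is true.
  b (successors {a, b, c, d, e}): φ is true.
  c (successors {b, d}): φ is true.
  d (successors {a, b, d, e}): φ is true.
  e (successors {a, c, d, e}): φ is false.
  f (successors {a, b, c, d, f}): φ is true.
For instance, at b:
  At b: <>(q -> p) requires q -> p at some successor in {a, b, c, d, e}.
    q -> p holds at b, so <>(q -> p) is true at b.
Satisfying worlds: {a, b, c, d, f}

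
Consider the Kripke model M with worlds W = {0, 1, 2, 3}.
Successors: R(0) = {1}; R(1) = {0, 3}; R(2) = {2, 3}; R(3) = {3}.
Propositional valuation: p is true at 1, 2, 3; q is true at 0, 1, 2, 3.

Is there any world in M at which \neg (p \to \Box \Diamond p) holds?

No

Let φ = \neg (p \to \Box \Diamond p). Evaluate φ at each world:
  0 (successors {1}): φ is false.
  1 (successors {0, 3}): φ is false.
  2 (successors {2, 3}): φ is false.
  3 (successors {3}): φ is false.
For instance, at 1:
  At 1: p \to \Box \Diamond p is true, so \neg (p \to \Box \Diamond p) is false.
    At 1: p is true, \Box \Diamond p is true, so p \to \Box \Diamond p is true.
      At 1: \Box \Diamond p requires \Diamond p at every successor {0, 3}.
        At 0: \Diamond p is true.
        At 3: \Diamond p is true.
      So \Box \Diamond p is true at 1.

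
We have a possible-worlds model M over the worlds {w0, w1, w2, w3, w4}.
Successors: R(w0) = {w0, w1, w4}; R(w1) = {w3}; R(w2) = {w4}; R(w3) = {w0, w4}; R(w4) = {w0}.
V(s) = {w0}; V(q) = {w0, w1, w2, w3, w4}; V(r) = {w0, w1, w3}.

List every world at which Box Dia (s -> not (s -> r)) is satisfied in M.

Let φ = Box Dia (s -> not (s -> r)). Evaluate φ at each world:
  w0 (successors {w0, w1, w4}): φ is false.
  w1 (successors {w3}): φ is true.
  w2 (successors {w4}): φ is false.
  w3 (successors {w0, w4}): φ is false.
  w4 (successors {w0}): φ is true.
For instance, at w4:
  At w4: Box Dia (s -> not (s -> r)) requires Dia (s -> not (s -> r)) at every successor {w0}.
      At w0: Dia (s -> not (s -> r)) requires s -> not (s -> r) at some successor in {w0, w1, w4}.
        s -> not (s -> r) holds at w1, so Dia (s -> not (s -> r)) is true at w0.
  So Box Dia (s -> not (s -> r)) is true at w4.
Satisfying worlds: {w1, w4}

w1, w4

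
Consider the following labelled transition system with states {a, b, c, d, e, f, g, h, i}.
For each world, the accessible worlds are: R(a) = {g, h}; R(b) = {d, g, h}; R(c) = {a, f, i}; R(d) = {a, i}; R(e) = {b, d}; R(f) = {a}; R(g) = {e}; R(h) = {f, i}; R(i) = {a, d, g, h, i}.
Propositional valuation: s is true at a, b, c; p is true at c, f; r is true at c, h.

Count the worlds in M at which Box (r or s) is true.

Let φ = Box (r or s). Evaluate φ at each world:
  a (successors {g, h}): φ is false.
  b (successors {d, g, h}): φ is false.
  c (successors {a, f, i}): φ is false.
  d (successors {a, i}): φ is false.
  e (successors {b, d}): φ is false.
  f (successors {a}): φ is true.
  g (successors {e}): φ is false.
  h (successors {f, i}): φ is false.
  i (successors {a, d, g, h, i}): φ is false.
For instance, at g:
  At g: Box (r or s) requires r or s at every successor {e}.
    r or s fails at e, so Box (r or s) is false at g.
Satisfying worlds: {f}

1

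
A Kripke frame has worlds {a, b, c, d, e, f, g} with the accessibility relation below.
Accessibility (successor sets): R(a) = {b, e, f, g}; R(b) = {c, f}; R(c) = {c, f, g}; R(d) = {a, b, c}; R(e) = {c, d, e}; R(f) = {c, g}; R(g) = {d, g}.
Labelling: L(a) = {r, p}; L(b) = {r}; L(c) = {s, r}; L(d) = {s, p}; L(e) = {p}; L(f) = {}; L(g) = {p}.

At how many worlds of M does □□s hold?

Recall that □ψ holds at a world iff ψ holds at every accessible world, and ◇ψ holds iff ψ holds at some accessible world.
Let φ = □□s. Evaluate φ at each world:
  a (successors {b, e, f, g}): φ is false.
  b (successors {c, f}): φ is false.
  c (successors {c, f, g}): φ is false.
  d (successors {a, b, c}): φ is false.
  e (successors {c, d, e}): φ is false.
  f (successors {c, g}): φ is false.
  g (successors {d, g}): φ is false.
For instance, at a:
  At a: □□s requires □s at every successor {b, e, f, g}.
    □s fails at b, so □□s is false at a.
      At b: □s requires s at every successor {c, f}.
        s fails at f, so □s is false at b.
Satisfying worlds: none.

0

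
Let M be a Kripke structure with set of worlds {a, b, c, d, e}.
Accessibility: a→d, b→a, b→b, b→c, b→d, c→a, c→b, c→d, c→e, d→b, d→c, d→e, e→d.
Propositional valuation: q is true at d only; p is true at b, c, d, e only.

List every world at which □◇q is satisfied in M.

Let φ = □◇q. Evaluate φ at each world:
  a (successors {d}): φ is false.
  b (successors {a, b, c, d}): φ is false.
  c (successors {a, b, d, e}): φ is false.
  d (successors {b, c, e}): φ is true.
  e (successors {d}): φ is false.
For instance, at a:
  At a: □◇q requires ◇q at every successor {d}.
    ◇q fails at d, so □◇q is false at a.
      At d: ◇q requires q at some successor in {b, c, e}.
        At b: q is false.
        At c: q is false.
        At e: q is false.
      So ◇q is false at d.
Satisfying worlds: {d}

d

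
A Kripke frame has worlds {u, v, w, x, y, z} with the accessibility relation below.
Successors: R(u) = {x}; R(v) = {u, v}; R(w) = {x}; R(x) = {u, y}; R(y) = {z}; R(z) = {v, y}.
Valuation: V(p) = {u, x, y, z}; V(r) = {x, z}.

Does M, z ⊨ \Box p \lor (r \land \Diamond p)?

Yes

At z: \Box p is false, r \land \Diamond p is true, so \Box p \lor (r \land \Diamond p) is true.
  At z: \Box p requires p at every successor {v, y}.
    p fails at v, so \Box p is false at z.
  At z: r is true, \Diamond p is true, so r \land \Diamond p is true.
    At z: \Diamond p requires p at some successor in {v, y}.
      p holds at y, so \Diamond p is true at z.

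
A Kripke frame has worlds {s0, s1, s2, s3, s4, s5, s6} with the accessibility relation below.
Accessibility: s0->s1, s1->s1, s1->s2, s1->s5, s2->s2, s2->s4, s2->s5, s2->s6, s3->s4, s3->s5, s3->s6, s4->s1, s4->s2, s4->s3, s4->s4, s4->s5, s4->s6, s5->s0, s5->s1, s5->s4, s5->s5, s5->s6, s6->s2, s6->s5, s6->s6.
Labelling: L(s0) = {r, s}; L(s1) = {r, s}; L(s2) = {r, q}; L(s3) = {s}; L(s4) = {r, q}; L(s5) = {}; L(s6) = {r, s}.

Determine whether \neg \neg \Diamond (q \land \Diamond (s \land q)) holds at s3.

Recall that \Diamond ψ holds at a world iff ψ holds at some accessible world.
At s3: \neg \Diamond (q \land \Diamond (s \land q)) is true, so \neg \neg \Diamond (q \land \Diamond (s \land q)) is false.
  At s3: \Diamond (q \land \Diamond (s \land q)) is false, so \neg \Diamond (q \land \Diamond (s \land q)) is true.
    At s3: \Diamond (q \land \Diamond (s \land q)) requires q \land \Diamond (s \land q) at some successor in {s4, s5, s6}.
      At s4: q \land \Diamond (s \land q) is false.
      At s5: q \land \Diamond (s \land q) is false.
      At s6: q \land \Diamond (s \land q) is false.
    So \Diamond (q \land \Diamond (s \land q)) is false at s3.

No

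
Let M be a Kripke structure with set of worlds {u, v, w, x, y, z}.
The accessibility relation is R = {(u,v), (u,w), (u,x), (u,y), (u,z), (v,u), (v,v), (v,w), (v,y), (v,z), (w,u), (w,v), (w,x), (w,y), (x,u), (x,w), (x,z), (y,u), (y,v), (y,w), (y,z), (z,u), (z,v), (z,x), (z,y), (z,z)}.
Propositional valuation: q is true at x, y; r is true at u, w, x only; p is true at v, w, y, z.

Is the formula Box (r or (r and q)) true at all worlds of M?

Recall that Box ψ holds at a world iff ψ holds at every accessible world, and Dia ψ holds iff ψ holds at some accessible world.
Let φ = Box (r or (r and q)). Evaluate φ at each world:
  u (successors {v, w, x, y, z}): φ is false.
  v (successors {u, v, w, y, z}): φ is false.
  w (successors {u, v, x, y}): φ is false.
  x (successors {u, w, z}): φ is false.
  y (successors {u, v, w, z}): φ is false.
  z (successors {u, v, x, y, z}): φ is false.
Detail at u (counterexample):
  At u: Box (r or (r and q)) requires r or (r and q) at every successor {v, w, x, y, z}.
    r or (r and q) fails at v, so Box (r or (r and q)) is false at u.

No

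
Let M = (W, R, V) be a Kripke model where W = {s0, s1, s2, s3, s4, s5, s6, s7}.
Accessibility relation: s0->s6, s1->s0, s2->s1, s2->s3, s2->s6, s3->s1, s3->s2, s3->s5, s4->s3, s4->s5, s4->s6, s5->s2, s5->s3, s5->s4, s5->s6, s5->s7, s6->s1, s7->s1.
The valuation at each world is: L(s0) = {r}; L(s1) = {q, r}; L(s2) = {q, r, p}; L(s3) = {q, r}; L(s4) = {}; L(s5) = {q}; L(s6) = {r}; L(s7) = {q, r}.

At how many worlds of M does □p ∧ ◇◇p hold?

0

Recall that □ψ holds at a world iff ψ holds at every accessible world, and ◇ψ holds iff ψ holds at some accessible world.
Let φ = □p ∧ ◇◇p. Evaluate φ at each world:
  s0 (successors {s6}): φ is false.
  s1 (successors {s0}): φ is false.
  s2 (successors {s1, s3, s6}): φ is false.
  s3 (successors {s1, s2, s5}): φ is false.
  s4 (successors {s3, s5, s6}): φ is false.
  s5 (successors {s2, s3, s4, s6, s7}): φ is false.
  s6 (successors {s1}): φ is false.
  s7 (successors {s1}): φ is false.
For instance, at s0:
  At s0: □p is false, ◇◇p is false, so □p ∧ ◇◇p is false.
    At s0: □p requires p at every successor {s6}.
      p fails at s6, so □p is false at s0.
    At s0: ◇◇p requires ◇p at some successor in {s6}.
      At s6: ◇p is false.
    So ◇◇p is false at s0.
Satisfying worlds: none.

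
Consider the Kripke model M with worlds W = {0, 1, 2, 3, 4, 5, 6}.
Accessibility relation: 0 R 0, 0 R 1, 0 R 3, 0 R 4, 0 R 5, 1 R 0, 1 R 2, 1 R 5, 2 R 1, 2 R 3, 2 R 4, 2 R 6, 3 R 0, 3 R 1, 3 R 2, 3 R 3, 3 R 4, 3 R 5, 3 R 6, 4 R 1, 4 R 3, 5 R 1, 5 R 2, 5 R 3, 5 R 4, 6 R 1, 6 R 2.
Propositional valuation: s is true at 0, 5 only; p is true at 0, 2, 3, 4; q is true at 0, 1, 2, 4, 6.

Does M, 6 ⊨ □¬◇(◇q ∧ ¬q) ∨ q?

Yes

At 6: □¬◇(◇q ∧ ¬q) is false, q is true, so □¬◇(◇q ∧ ¬q) ∨ q is true.
  At 6: □¬◇(◇q ∧ ¬q) requires ¬◇(◇q ∧ ¬q) at every successor {1, 2}.
    ¬◇(◇q ∧ ¬q) fails at 1, so □¬◇(◇q ∧ ¬q) is false at 6.
      At 1: ◇(◇q ∧ ¬q) is true, so ¬◇(◇q ∧ ¬q) is false.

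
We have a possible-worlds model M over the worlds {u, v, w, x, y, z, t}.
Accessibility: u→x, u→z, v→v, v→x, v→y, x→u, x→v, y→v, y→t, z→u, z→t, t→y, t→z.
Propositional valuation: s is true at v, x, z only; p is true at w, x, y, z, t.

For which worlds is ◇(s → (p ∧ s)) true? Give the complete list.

u, v, x, y, z, t

Let φ = ◇(s → (p ∧ s)). Evaluate φ at each world:
  u (successors {x, z}): φ is true.
  v (successors {v, x, y}): φ is true.
  w (successors ∅): φ is false.
  x (successors {u, v}): φ is true.
  y (successors {v, t}): φ is true.
  z (successors {u, t}): φ is true.
  t (successors {y, z}): φ is true.
For instance, at u:
  At u: ◇(s → (p ∧ s)) requires s → (p ∧ s) at some successor in {x, z}.
    s → (p ∧ s) holds at x, so ◇(s → (p ∧ s)) is true at u.
Satisfying worlds: {u, v, x, y, z, t}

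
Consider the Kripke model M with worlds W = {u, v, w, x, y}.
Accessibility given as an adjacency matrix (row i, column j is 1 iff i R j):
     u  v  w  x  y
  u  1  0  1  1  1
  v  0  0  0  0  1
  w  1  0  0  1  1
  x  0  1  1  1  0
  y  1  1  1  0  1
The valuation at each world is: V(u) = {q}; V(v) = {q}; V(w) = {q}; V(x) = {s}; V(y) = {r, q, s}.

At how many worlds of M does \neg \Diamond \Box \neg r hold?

2

Recall that \Box ψ holds at a world iff ψ holds at every accessible world, and \Diamond ψ holds iff ψ holds at some accessible world.
Let φ = \neg \Diamond \Box \neg r. Evaluate φ at each world:
  u (successors {u, w, x, y}): φ is false.
  v (successors {y}): φ is true.
  w (successors {u, x, y}): φ is false.
  x (successors {v, w, x}): φ is false.
  y (successors {u, v, w, y}): φ is true.
For instance, at u:
  At u: \Diamond \Box \neg r is true, so \neg \Diamond \Box \neg r is false.
    At u: \Diamond \Box \neg r requires \Box \neg r at some successor in {u, w, x, y}.
      \Box \neg r holds at x, so \Diamond \Box \neg r is true at u.
Satisfying worlds: {v, y}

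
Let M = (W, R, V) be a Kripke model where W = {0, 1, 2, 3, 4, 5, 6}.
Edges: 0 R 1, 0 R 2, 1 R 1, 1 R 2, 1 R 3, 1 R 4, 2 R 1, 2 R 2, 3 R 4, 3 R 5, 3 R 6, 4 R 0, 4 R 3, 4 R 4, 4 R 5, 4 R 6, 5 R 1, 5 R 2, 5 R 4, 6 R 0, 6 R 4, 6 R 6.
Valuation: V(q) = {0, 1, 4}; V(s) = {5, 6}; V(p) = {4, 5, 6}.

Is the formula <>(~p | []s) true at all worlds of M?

No

Recall that []ψ holds at a world iff ψ holds at every accessible world, and <>ψ holds iff ψ holds at some accessible world.
Let φ = <>(~p | []s). Evaluate φ at each world:
  0 (successors {1, 2}): φ is true.
  1 (successors {1, 2, 3, 4}): φ is true.
  2 (successors {1, 2}): φ is true.
  3 (successors {4, 5, 6}): φ is false.
  4 (successors {0, 3, 4, 5, 6}): φ is true.
  5 (successors {1, 2, 4}): φ is true.
  6 (successors {0, 4, 6}): φ is true.
Detail at 3 (counterexample):
  At 3: <>(~p | []s) requires ~p | []s at some successor in {4, 5, 6}.
    At 4: ~p | []s is false.
    At 5: ~p | []s is false.
    At 6: ~p | []s is false.
  So <>(~p | []s) is false at 3.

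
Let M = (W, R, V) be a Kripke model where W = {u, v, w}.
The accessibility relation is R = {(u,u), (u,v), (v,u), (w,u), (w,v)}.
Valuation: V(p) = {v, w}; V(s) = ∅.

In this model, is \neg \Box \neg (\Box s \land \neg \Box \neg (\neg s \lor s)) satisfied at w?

No

Recall that \Box ψ holds at a world iff ψ holds at every accessible world, and \Diamond ψ holds iff ψ holds at some accessible world.
At w: \Box \neg (\Box s \land \neg \Box \neg (\neg s \lor s)) is true, so \neg \Box \neg (\Box s \land \neg \Box \neg (\neg s \lor s)) is false.
  At w: \Box \neg (\Box s \land \neg \Box \neg (\neg s \lor s)) requires \neg (\Box s \land \neg \Box \neg (\neg s \lor s)) at every successor {u, v}.
      At u: \Box s \land \neg \Box \neg (\neg s \lor s) is false, so \neg (\Box s \land \neg \Box \neg (\neg s \lor s)) is true.
      At v: \Box s \land \neg \Box \neg (\neg s \lor s) is false, so \neg (\Box s \land \neg \Box \neg (\neg s \lor s)) is true.
  So \Box \neg (\Box s \land \neg \Box \neg (\neg s \lor s)) is true at w.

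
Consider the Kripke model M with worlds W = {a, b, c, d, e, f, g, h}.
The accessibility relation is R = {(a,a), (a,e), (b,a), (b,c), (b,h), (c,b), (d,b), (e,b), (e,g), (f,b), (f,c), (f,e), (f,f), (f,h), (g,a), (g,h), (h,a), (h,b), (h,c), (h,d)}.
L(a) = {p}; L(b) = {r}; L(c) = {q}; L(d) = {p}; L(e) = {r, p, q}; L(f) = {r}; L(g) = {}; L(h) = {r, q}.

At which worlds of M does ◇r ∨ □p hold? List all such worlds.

a, b, c, d, e, f, g, h

Let φ = ◇r ∨ □p. Evaluate φ at each world:
  a (successors {a, e}): φ is true.
  b (successors {a, c, h}): φ is true.
  c (successors {b}): φ is true.
  d (successors {b}): φ is true.
  e (successors {b, g}): φ is true.
  f (successors {b, c, e, f, h}): φ is true.
  g (successors {a, h}): φ is true.
  h (successors {a, b, c, d}): φ is true.
For instance, at a:
  At a: ◇r is true, □p is true, so ◇r ∨ □p is true.
    At a: ◇r requires r at some successor in {a, e}.
      r holds at e, so ◇r is true at a.
    At a: □p requires p at every successor {a, e}.
      At a: p is true.
      At e: p is true.
    So □p is true at a.
Satisfying worlds: {a, b, c, d, e, f, g, h}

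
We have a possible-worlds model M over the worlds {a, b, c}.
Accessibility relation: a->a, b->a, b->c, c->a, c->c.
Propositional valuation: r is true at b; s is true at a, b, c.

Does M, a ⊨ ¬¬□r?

At a: ¬□r is true, so ¬¬□r is false.
  At a: □r is false, so ¬□r is true.
    At a: □r requires r at every successor {a}.
      r fails at a, so □r is false at a.

No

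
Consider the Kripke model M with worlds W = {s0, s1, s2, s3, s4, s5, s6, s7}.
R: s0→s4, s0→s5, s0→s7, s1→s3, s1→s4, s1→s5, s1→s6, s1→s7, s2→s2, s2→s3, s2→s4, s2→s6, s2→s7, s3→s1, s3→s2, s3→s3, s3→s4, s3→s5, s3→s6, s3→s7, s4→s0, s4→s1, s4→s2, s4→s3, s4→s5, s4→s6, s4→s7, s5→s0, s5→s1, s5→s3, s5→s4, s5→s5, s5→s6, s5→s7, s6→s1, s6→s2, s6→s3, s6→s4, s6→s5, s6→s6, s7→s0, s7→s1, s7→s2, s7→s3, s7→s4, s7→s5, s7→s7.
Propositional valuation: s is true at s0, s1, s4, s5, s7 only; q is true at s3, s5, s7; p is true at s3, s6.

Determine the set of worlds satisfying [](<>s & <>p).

Let φ = [](<>s & <>p). Evaluate φ at each world:
  s0 (successors {s4, s5, s7}): φ is true.
  s1 (successors {s3, s4, s5, s6, s7}): φ is true.
  s2 (successors {s2, s3, s4, s6, s7}): φ is true.
  s3 (successors {s1, s2, s3, s4, s5, s6, s7}): φ is true.
  s4 (successors {s0, s1, s2, s3, s5, s6, s7}): φ is false.
  s5 (successors {s0, s1, s3, s4, s5, s6, s7}): φ is false.
  s6 (successors {s1, s2, s3, s4, s5, s6}): φ is true.
  s7 (successors {s0, s1, s2, s3, s4, s5, s7}): φ is false.
For instance, at s2:
  At s2: [](<>s & <>p) requires <>s & <>p at every successor {s2, s3, s4, s6, s7}.
    At s2: <>s & <>p is true.
    At s3: <>s & <>p is true.
    At s4: <>s & <>p is true.
    At s6: <>s & <>p is true.
    At s7: <>s & <>p is true.
  So [](<>s & <>p) is true at s2.
Satisfying worlds: {s0, s1, s2, s3, s6}

s0, s1, s2, s3, s6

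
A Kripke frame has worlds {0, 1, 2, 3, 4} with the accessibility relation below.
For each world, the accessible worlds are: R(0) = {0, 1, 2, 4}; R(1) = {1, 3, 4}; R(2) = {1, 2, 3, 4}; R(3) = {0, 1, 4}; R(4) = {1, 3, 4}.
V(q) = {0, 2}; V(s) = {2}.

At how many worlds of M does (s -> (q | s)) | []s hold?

5

Recall that []ψ holds at a world iff ψ holds at every accessible world, and <>ψ holds iff ψ holds at some accessible world.
Let φ = (s -> (q | s)) | []s. Evaluate φ at each world:
  0 (successors {0, 1, 2, 4}): φ is true.
  1 (successors {1, 3, 4}): φ is true.
  2 (successors {1, 2, 3, 4}): φ is true.
  3 (successors {0, 1, 4}): φ is true.
  4 (successors {1, 3, 4}): φ is true.
For instance, at 0:
  At 0: s -> (q | s) is true, []s is false, so (s -> (q | s)) | []s is true.
    At 0: []s requires s at every successor {0, 1, 2, 4}.
      s fails at 0, so []s is false at 0.
Satisfying worlds: {0, 1, 2, 3, 4}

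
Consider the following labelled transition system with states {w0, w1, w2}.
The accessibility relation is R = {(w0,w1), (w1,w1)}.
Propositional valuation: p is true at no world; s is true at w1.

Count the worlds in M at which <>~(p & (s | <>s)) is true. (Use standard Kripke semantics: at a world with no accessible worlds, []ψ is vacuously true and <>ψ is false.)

Recall that <>ψ holds at a world iff ψ holds at some accessible world.
Let φ = <>~(p & (s | <>s)). Evaluate φ at each world:
  w0 (successors {w1}): φ is true.
  w1 (successors {w1}): φ is true.
  w2 (successors ∅): φ is false.
For instance, at w1:
  At w1: <>~(p & (s | <>s)) requires ~(p & (s | <>s)) at some successor in {w1}.
    ~(p & (s | <>s)) holds at w1, so <>~(p & (s | <>s)) is true at w1.
      At w1: p & (s | <>s) is false, so ~(p & (s | <>s)) is true.
Satisfying worlds: {w0, w1}

2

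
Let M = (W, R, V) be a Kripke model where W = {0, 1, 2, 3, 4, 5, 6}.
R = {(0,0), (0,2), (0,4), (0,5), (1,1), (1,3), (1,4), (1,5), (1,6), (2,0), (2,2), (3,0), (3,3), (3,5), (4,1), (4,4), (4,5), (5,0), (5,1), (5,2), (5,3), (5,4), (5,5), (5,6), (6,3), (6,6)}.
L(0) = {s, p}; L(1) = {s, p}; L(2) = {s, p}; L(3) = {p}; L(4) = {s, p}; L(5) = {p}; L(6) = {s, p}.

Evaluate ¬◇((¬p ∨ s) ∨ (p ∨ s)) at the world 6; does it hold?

At 6: ◇((¬p ∨ s) ∨ (p ∨ s)) is true, so ¬◇((¬p ∨ s) ∨ (p ∨ s)) is false.
  At 6: ◇((¬p ∨ s) ∨ (p ∨ s)) requires (¬p ∨ s) ∨ (p ∨ s) at some successor in {3, 6}.
    (¬p ∨ s) ∨ (p ∨ s) holds at 3, so ◇((¬p ∨ s) ∨ (p ∨ s)) is true at 6.

No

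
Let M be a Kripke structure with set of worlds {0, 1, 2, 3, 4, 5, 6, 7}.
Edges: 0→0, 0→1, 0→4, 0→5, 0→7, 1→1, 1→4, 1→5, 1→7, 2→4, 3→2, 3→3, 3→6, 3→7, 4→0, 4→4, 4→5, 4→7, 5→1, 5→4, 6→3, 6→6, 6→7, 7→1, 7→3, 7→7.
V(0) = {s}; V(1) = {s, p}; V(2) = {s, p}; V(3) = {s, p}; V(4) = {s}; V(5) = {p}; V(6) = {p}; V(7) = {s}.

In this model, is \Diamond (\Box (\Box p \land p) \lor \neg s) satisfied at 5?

No

At 5: \Diamond (\Box (\Box p \land p) \lor \neg s) requires \Box (\Box p \land p) \lor \neg s at some successor in {1, 4}.
  At 1: \Box (\Box p \land p) \lor \neg s is false.
  At 4: \Box (\Box p \land p) \lor \neg s is false.
So \Diamond (\Box (\Box p \land p) \lor \neg s) is false at 5.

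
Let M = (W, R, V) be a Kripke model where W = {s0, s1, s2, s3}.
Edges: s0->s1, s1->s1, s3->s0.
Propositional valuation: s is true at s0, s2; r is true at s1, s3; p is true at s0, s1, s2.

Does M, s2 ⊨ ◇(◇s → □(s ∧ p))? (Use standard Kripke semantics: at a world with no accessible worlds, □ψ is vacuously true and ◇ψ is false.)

Recall that □ψ holds at a world iff ψ holds at every accessible world, and ◇ψ holds iff ψ holds at some accessible world.
At s2: no accessible worlds, so ◇(◇s → □(s ∧ p)) is false.

No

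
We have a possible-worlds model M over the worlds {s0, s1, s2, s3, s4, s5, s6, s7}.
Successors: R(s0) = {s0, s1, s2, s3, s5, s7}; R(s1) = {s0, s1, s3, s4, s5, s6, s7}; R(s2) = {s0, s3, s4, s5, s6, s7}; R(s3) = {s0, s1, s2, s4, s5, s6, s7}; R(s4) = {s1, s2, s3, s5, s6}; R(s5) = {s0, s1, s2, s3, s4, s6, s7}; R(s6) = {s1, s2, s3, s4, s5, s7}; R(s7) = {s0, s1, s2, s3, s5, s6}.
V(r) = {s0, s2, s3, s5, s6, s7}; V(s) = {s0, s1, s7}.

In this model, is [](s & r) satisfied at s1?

No

At s1: [](s & r) requires s & r at every successor {s0, s1, s3, s4, s5, s6, s7}.
  s & r fails at s1, so [](s & r) is false at s1.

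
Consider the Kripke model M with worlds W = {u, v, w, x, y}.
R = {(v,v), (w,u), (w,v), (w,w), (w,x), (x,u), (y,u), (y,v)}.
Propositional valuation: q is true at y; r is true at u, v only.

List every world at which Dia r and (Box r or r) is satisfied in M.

Let φ = Dia r and (Box r or r). Evaluate φ at each world:
  u (successors ∅): φ is false.
  v (successors {v}): φ is true.
  w (successors {u, v, w, x}): φ is false.
  x (successors {u}): φ is true.
  y (successors {u, v}): φ is true.
For instance, at y:
  At y: Dia r is true, Box r or r is true, so Dia r and (Box r or r) is true.
    At y: Dia r requires r at some successor in {u, v}.
      r holds at u, so Dia r is true at y.
    At y: Box r is true, r is false, so Box r or r is true.
      At y: Box r requires r at every successor {u, v}.
        At u: r is true.
        At v: r is true.
      So Box r is true at y.
Satisfying worlds: {v, x, y}

v, x, y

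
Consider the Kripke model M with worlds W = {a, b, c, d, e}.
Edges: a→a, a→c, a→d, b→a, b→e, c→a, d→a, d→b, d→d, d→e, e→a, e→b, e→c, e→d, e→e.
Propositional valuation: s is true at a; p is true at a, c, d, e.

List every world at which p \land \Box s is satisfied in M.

c

Let φ = p \land \Box s. Evaluate φ at each world:
  a (successors {a, c, d}): φ is false.
  b (successors {a, e}): φ is false.
  c (successors {a}): φ is true.
  d (successors {a, b, d, e}): φ is false.
  e (successors {a, b, c, d, e}): φ is false.
For instance, at b:
  At b: p is false, \Box s is false, so p \land \Box s is false.
    At b: \Box s requires s at every successor {a, e}.
      s fails at e, so \Box s is false at b.
Satisfying worlds: {c}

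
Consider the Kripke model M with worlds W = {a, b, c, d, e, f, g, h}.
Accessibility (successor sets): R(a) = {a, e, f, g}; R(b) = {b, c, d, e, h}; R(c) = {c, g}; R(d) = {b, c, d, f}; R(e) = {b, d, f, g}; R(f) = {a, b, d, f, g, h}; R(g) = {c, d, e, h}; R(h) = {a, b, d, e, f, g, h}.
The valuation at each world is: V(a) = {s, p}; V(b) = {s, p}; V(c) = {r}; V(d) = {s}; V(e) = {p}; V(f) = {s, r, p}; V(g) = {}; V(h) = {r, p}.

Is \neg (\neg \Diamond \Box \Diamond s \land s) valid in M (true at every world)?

Let φ = \neg (\neg \Diamond \Box \Diamond s \land s). Evaluate φ at each world:
  a (successors {a, e, f, g}): φ is true.
  b (successors {b, c, d, e, h}): φ is true.
  c (successors {c, g}): φ is true.
  d (successors {b, c, d, f}): φ is true.
  e (successors {b, d, f, g}): φ is true.
  f (successors {a, b, d, f, g, h}): φ is true.
  g (successors {c, d, e, h}): φ is true.
  h (successors {a, b, d, e, f, g, h}): φ is true.
For instance, at d:
  At d: \neg \Diamond \Box \Diamond s \land s is false, so \neg (\neg \Diamond \Box \Diamond s \land s) is true.
    At d: \neg \Diamond \Box \Diamond s is false, s is true, so \neg \Diamond \Box \Diamond s \land s is false.
      At d: \Diamond \Box \Diamond s is true, so \neg \Diamond \Box \Diamond s is false.

Yes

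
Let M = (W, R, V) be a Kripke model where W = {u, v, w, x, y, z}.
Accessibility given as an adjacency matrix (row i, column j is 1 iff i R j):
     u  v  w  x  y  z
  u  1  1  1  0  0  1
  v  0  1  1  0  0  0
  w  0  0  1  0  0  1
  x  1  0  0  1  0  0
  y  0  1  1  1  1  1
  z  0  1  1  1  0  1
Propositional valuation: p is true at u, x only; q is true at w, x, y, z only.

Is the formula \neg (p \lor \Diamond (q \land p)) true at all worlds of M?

Recall that \Diamond ψ holds at a world iff ψ holds at some accessible world.
Let φ = \neg (p \lor \Diamond (q \land p)). Evaluate φ at each world:
  u (successors {u, v, w, z}): φ is false.
  v (successors {v, w}): φ is true.
  w (successors {w, z}): φ is true.
  x (successors {u, x}): φ is false.
  y (successors {v, w, x, y, z}): φ is false.
  z (successors {v, w, x, z}): φ is false.
Detail at u (counterexample):
  At u: p \lor \Diamond (q \land p) is true, so \neg (p \lor \Diamond (q \land p)) is false.
    At u: p is true, \Diamond (q \land p) is false, so p \lor \Diamond (q \land p) is true.
      At u: \Diamond (q \land p) requires q \land p at some successor in {u, v, w, z}.
        At u: q \land p is false.
        At v: q \land p is false.
        At w: q \land p is false.
        At z: q \land p is false.
      So \Diamond (q \land p) is false at u.

No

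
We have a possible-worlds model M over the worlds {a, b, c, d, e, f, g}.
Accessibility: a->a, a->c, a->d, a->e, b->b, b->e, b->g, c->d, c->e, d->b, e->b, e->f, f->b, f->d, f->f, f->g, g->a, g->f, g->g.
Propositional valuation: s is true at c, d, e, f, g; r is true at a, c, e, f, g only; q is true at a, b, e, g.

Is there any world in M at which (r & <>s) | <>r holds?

Let φ = (r & <>s) | <>r. Evaluate φ at each world:
  a (successors {a, c, d, e}): φ is true.
  b (successors {b, e, g}): φ is true.
  c (successors {d, e}): φ is true.
  d (successors {b}): φ is false.
  e (successors {b, f}): φ is true.
  f (successors {b, d, f, g}): φ is true.
  g (successors {a, f, g}): φ is true.
Detail at a (witness):
  At a: r & <>s is true, <>r is true, so (r & <>s) | <>r is true.
    At a: r is true, <>s is true, so r & <>s is true.
      At a: <>s requires s at some successor in {a, c, d, e}.
        s holds at c, so <>s is true at a.
    At a: <>r requires r at some successor in {a, c, d, e}.
      r holds at a, so <>r is true at a.

Yes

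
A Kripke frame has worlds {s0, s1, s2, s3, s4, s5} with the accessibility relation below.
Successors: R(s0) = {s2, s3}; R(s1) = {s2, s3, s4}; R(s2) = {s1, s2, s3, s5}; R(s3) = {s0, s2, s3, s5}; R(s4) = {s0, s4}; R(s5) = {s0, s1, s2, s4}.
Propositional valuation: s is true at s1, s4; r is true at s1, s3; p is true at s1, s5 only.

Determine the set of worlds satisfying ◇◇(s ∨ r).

s0, s1, s2, s3, s4, s5

Let φ = ◇◇(s ∨ r). Evaluate φ at each world:
  s0 (successors {s2, s3}): φ is true.
  s1 (successors {s2, s3, s4}): φ is true.
  s2 (successors {s1, s2, s3, s5}): φ is true.
  s3 (successors {s0, s2, s3, s5}): φ is true.
  s4 (successors {s0, s4}): φ is true.
  s5 (successors {s0, s1, s2, s4}): φ is true.
For instance, at s4:
  At s4: ◇◇(s ∨ r) requires ◇(s ∨ r) at some successor in {s0, s4}.
    ◇(s ∨ r) holds at s0, so ◇◇(s ∨ r) is true at s4.
      At s0: ◇(s ∨ r) requires s ∨ r at some successor in {s2, s3}.
        s ∨ r holds at s3, so ◇(s ∨ r) is true at s0.
Satisfying worlds: {s0, s1, s2, s3, s4, s5}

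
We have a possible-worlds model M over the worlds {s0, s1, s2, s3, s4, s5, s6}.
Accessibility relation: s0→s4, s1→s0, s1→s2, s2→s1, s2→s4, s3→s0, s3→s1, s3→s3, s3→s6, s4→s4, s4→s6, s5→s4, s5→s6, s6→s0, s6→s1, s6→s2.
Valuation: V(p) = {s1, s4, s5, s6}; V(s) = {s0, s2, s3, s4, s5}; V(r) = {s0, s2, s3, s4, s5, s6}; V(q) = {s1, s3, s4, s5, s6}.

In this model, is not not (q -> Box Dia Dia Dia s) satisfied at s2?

At s2: not (q -> Box Dia Dia Dia s) is false, so not not (q -> Box Dia Dia Dia s) is true.
  At s2: q -> Box Dia Dia Dia s is true, so not (q -> Box Dia Dia Dia s) is false.
    At s2: q is false, Box Dia Dia Dia s is true, so q -> Box Dia Dia Dia s is true.
      At s2: Box Dia Dia Dia s requires Dia Dia Dia s at every successor {s1, s4}.
        At s1: Dia Dia Dia s is true.
        At s4: Dia Dia Dia s is true.
      So Box Dia Dia Dia s is true at s2.

Yes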